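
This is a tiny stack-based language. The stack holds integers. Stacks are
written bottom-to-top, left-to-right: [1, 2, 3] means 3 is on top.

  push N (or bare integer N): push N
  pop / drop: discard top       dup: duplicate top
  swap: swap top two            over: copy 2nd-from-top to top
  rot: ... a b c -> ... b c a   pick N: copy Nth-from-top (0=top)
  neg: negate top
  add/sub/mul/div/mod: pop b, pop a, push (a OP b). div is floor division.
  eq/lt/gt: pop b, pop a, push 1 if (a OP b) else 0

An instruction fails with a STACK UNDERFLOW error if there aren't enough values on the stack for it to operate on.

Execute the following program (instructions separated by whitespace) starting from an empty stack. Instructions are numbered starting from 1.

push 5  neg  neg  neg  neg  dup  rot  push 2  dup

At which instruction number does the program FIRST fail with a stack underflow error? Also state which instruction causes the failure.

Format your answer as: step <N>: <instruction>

Answer: step 7: rot

Derivation:
Step 1 ('push 5'): stack = [5], depth = 1
Step 2 ('neg'): stack = [-5], depth = 1
Step 3 ('neg'): stack = [5], depth = 1
Step 4 ('neg'): stack = [-5], depth = 1
Step 5 ('neg'): stack = [5], depth = 1
Step 6 ('dup'): stack = [5, 5], depth = 2
Step 7 ('rot'): needs 3 value(s) but depth is 2 — STACK UNDERFLOW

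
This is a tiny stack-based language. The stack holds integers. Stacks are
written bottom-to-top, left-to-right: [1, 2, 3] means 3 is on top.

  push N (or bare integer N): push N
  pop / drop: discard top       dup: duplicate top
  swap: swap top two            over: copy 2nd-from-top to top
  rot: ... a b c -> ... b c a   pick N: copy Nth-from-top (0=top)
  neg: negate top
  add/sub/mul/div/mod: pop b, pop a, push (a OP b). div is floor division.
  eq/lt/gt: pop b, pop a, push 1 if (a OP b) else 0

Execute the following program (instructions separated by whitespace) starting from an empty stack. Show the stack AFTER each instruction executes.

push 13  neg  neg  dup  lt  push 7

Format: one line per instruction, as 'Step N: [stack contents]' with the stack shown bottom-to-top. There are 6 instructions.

Step 1: [13]
Step 2: [-13]
Step 3: [13]
Step 4: [13, 13]
Step 5: [0]
Step 6: [0, 7]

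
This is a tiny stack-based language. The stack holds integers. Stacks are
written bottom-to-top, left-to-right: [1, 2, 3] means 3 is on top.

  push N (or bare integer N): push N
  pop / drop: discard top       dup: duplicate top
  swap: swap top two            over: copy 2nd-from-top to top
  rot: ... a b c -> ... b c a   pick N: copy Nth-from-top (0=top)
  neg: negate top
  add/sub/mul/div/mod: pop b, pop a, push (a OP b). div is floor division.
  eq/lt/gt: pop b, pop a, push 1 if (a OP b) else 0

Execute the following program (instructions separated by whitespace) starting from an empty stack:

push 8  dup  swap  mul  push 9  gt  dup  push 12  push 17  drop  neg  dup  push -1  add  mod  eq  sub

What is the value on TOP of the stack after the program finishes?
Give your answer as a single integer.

Answer: 1

Derivation:
After 'push 8': [8]
After 'dup': [8, 8]
After 'swap': [8, 8]
After 'mul': [64]
After 'push 9': [64, 9]
After 'gt': [1]
After 'dup': [1, 1]
After 'push 12': [1, 1, 12]
After 'push 17': [1, 1, 12, 17]
After 'drop': [1, 1, 12]
After 'neg': [1, 1, -12]
After 'dup': [1, 1, -12, -12]
After 'push -1': [1, 1, -12, -12, -1]
After 'add': [1, 1, -12, -13]
After 'mod': [1, 1, -12]
After 'eq': [1, 0]
After 'sub': [1]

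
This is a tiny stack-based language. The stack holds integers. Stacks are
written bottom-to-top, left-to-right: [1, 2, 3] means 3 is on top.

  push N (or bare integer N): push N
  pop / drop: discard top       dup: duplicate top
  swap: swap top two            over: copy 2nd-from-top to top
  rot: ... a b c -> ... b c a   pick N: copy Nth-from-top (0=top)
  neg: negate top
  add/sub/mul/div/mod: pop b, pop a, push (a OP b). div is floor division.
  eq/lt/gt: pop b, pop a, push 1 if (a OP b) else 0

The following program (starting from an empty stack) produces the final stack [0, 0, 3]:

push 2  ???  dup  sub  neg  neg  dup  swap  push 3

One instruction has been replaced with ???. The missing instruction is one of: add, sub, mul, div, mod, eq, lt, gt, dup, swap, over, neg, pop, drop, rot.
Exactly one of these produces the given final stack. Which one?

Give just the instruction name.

Answer: neg

Derivation:
Stack before ???: [2]
Stack after ???:  [-2]
The instruction that transforms [2] -> [-2] is: neg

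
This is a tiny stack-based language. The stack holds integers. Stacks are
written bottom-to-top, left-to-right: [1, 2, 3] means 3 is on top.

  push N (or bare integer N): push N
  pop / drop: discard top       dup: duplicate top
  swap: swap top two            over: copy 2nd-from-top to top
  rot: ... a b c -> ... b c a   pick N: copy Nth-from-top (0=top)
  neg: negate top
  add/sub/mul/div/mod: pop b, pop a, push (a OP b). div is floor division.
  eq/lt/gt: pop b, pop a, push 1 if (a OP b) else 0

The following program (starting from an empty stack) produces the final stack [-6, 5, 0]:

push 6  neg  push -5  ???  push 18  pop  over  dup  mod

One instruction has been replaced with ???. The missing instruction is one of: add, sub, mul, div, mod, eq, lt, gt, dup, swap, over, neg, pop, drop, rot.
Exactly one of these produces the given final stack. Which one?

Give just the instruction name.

Answer: neg

Derivation:
Stack before ???: [-6, -5]
Stack after ???:  [-6, 5]
The instruction that transforms [-6, -5] -> [-6, 5] is: neg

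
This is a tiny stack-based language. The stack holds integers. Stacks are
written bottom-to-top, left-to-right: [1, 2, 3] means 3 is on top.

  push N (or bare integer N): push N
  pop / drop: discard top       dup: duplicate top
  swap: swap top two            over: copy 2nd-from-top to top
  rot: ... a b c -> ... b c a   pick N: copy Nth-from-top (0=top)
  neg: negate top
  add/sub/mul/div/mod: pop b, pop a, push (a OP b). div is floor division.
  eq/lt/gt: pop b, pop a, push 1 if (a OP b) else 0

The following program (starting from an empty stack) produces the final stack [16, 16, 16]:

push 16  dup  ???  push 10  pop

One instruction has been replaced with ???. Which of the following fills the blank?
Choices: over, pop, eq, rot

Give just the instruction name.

Answer: over

Derivation:
Stack before ???: [16, 16]
Stack after ???:  [16, 16, 16]
Checking each choice:
  over: MATCH
  pop: produces [16]
  eq: produces [1]
  rot: stack underflow (need 3, have 2)


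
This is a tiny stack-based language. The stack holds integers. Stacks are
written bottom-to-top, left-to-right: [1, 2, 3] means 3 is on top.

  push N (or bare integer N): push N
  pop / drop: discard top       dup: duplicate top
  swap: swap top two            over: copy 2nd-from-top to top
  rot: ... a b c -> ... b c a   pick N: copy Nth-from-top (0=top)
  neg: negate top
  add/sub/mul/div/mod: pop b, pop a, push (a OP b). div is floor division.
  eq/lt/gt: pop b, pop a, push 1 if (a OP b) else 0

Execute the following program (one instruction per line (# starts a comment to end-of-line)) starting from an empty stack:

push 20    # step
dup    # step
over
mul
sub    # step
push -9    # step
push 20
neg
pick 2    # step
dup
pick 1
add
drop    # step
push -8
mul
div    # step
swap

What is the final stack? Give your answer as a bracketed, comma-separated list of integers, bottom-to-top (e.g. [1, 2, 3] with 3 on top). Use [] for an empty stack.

Answer: [-380, -1, -9]

Derivation:
After 'push 20': [20]
After 'dup': [20, 20]
After 'over': [20, 20, 20]
After 'mul': [20, 400]
After 'sub': [-380]
After 'push -9': [-380, -9]
After 'push 20': [-380, -9, 20]
After 'neg': [-380, -9, -20]
After 'pick 2': [-380, -9, -20, -380]
After 'dup': [-380, -9, -20, -380, -380]
After 'pick 1': [-380, -9, -20, -380, -380, -380]
After 'add': [-380, -9, -20, -380, -760]
After 'drop': [-380, -9, -20, -380]
After 'push -8': [-380, -9, -20, -380, -8]
After 'mul': [-380, -9, -20, 3040]
After 'div': [-380, -9, -1]
After 'swap': [-380, -1, -9]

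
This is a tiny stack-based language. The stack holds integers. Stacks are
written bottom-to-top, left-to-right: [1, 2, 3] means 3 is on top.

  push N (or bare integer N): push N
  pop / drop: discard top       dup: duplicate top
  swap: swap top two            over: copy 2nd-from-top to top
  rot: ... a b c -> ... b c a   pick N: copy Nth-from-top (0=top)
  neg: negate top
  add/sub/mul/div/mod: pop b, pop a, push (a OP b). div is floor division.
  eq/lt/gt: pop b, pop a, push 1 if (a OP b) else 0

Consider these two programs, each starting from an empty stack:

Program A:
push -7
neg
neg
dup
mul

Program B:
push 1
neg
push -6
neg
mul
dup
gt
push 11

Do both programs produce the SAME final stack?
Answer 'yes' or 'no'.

Program A trace:
  After 'push -7': [-7]
  After 'neg': [7]
  After 'neg': [-7]
  After 'dup': [-7, -7]
  After 'mul': [49]
Program A final stack: [49]

Program B trace:
  After 'push 1': [1]
  After 'neg': [-1]
  After 'push -6': [-1, -6]
  After 'neg': [-1, 6]
  After 'mul': [-6]
  After 'dup': [-6, -6]
  After 'gt': [0]
  After 'push 11': [0, 11]
Program B final stack: [0, 11]
Same: no

Answer: no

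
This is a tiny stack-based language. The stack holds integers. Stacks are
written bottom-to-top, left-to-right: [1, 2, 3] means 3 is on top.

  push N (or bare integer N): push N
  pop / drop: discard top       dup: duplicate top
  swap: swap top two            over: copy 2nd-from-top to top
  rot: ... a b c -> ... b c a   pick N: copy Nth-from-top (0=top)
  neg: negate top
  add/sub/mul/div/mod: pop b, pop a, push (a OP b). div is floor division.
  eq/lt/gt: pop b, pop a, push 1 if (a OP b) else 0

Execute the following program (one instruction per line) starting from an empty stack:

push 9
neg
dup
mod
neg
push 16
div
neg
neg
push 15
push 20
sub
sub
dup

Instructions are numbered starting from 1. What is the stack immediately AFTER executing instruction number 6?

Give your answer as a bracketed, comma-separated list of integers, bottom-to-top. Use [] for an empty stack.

Answer: [0, 16]

Derivation:
Step 1 ('push 9'): [9]
Step 2 ('neg'): [-9]
Step 3 ('dup'): [-9, -9]
Step 4 ('mod'): [0]
Step 5 ('neg'): [0]
Step 6 ('push 16'): [0, 16]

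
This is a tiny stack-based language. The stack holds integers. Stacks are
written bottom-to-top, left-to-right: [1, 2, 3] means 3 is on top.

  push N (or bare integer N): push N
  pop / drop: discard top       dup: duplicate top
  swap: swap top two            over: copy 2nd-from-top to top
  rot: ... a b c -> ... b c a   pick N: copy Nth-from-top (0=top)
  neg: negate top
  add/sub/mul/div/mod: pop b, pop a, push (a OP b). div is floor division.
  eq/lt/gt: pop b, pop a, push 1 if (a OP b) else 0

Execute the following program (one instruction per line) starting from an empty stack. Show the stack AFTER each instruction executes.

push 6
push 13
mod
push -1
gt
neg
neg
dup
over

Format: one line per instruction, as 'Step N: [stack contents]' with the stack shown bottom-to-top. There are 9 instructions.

Step 1: [6]
Step 2: [6, 13]
Step 3: [6]
Step 4: [6, -1]
Step 5: [1]
Step 6: [-1]
Step 7: [1]
Step 8: [1, 1]
Step 9: [1, 1, 1]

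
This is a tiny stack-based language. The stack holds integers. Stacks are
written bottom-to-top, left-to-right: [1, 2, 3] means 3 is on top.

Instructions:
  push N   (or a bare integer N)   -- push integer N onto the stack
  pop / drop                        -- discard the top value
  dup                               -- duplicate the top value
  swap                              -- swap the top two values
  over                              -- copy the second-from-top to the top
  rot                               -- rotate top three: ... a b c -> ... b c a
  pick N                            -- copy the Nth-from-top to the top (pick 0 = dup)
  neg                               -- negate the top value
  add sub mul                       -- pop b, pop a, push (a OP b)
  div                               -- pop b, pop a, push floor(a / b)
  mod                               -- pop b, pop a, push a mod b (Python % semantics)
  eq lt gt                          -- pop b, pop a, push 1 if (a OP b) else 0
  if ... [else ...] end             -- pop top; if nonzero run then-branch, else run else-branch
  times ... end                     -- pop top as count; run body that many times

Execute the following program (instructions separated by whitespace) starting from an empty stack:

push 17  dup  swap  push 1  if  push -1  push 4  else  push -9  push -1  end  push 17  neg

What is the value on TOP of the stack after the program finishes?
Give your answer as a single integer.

Answer: -17

Derivation:
After 'push 17': [17]
After 'dup': [17, 17]
After 'swap': [17, 17]
After 'push 1': [17, 17, 1]
After 'if': [17, 17]
After 'push -1': [17, 17, -1]
After 'push 4': [17, 17, -1, 4]
After 'push 17': [17, 17, -1, 4, 17]
After 'neg': [17, 17, -1, 4, -17]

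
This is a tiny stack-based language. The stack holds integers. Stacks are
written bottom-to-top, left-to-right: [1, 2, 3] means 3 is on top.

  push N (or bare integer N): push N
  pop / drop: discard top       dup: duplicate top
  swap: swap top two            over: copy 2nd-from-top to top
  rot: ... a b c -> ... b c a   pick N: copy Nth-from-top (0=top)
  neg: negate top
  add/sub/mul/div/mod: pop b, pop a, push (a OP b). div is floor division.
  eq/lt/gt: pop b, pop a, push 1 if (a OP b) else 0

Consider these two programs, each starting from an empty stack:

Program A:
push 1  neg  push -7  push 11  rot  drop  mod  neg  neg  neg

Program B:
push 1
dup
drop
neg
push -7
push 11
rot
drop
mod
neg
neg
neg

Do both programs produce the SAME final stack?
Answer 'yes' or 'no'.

Answer: yes

Derivation:
Program A trace:
  After 'push 1': [1]
  After 'neg': [-1]
  After 'push -7': [-1, -7]
  After 'push 11': [-1, -7, 11]
  After 'rot': [-7, 11, -1]
  After 'drop': [-7, 11]
  After 'mod': [4]
  After 'neg': [-4]
  After 'neg': [4]
  After 'neg': [-4]
Program A final stack: [-4]

Program B trace:
  After 'push 1': [1]
  After 'dup': [1, 1]
  After 'drop': [1]
  After 'neg': [-1]
  After 'push -7': [-1, -7]
  After 'push 11': [-1, -7, 11]
  After 'rot': [-7, 11, -1]
  After 'drop': [-7, 11]
  After 'mod': [4]
  After 'neg': [-4]
  After 'neg': [4]
  After 'neg': [-4]
Program B final stack: [-4]
Same: yes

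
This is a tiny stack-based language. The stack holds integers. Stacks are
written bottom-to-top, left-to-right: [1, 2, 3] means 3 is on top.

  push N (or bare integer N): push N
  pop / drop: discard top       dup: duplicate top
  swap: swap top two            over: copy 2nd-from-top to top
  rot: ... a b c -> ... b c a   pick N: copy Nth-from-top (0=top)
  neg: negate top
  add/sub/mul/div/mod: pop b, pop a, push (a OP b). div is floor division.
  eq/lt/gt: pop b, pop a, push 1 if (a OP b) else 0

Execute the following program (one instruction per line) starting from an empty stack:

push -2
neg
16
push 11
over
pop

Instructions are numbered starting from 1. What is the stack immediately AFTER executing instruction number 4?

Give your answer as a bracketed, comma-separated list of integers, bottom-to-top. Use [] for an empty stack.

Answer: [2, 16, 11]

Derivation:
Step 1 ('push -2'): [-2]
Step 2 ('neg'): [2]
Step 3 ('16'): [2, 16]
Step 4 ('push 11'): [2, 16, 11]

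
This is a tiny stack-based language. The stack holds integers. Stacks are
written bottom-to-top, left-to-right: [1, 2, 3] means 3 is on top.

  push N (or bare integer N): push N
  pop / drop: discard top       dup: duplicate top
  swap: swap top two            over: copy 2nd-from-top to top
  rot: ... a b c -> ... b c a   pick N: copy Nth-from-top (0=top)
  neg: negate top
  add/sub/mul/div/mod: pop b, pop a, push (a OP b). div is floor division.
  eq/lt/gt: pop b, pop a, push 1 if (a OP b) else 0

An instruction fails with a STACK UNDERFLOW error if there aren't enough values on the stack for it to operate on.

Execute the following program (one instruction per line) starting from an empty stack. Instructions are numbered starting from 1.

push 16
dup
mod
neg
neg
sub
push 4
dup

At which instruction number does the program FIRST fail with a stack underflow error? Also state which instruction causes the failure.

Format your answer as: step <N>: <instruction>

Answer: step 6: sub

Derivation:
Step 1 ('push 16'): stack = [16], depth = 1
Step 2 ('dup'): stack = [16, 16], depth = 2
Step 3 ('mod'): stack = [0], depth = 1
Step 4 ('neg'): stack = [0], depth = 1
Step 5 ('neg'): stack = [0], depth = 1
Step 6 ('sub'): needs 2 value(s) but depth is 1 — STACK UNDERFLOW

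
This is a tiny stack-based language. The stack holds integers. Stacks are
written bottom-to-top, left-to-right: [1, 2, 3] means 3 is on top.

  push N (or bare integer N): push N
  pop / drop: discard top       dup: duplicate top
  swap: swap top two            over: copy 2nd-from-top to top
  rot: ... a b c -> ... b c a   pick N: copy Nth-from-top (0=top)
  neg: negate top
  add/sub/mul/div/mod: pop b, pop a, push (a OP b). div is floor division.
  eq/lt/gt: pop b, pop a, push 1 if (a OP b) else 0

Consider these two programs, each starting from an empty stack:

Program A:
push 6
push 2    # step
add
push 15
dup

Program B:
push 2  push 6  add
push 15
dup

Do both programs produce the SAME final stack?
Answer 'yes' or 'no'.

Answer: yes

Derivation:
Program A trace:
  After 'push 6': [6]
  After 'push 2': [6, 2]
  After 'add': [8]
  After 'push 15': [8, 15]
  After 'dup': [8, 15, 15]
Program A final stack: [8, 15, 15]

Program B trace:
  After 'push 2': [2]
  After 'push 6': [2, 6]
  After 'add': [8]
  After 'push 15': [8, 15]
  After 'dup': [8, 15, 15]
Program B final stack: [8, 15, 15]
Same: yes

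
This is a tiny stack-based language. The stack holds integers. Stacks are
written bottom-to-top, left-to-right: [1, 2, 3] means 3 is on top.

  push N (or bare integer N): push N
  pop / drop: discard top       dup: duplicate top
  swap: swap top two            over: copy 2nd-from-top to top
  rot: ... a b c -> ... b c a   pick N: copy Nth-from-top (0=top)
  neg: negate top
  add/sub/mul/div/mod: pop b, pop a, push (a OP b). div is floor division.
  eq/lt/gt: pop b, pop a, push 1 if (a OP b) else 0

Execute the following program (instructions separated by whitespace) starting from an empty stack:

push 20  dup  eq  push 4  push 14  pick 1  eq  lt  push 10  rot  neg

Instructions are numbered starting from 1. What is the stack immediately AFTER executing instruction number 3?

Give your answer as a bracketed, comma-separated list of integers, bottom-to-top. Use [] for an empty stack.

Step 1 ('push 20'): [20]
Step 2 ('dup'): [20, 20]
Step 3 ('eq'): [1]

Answer: [1]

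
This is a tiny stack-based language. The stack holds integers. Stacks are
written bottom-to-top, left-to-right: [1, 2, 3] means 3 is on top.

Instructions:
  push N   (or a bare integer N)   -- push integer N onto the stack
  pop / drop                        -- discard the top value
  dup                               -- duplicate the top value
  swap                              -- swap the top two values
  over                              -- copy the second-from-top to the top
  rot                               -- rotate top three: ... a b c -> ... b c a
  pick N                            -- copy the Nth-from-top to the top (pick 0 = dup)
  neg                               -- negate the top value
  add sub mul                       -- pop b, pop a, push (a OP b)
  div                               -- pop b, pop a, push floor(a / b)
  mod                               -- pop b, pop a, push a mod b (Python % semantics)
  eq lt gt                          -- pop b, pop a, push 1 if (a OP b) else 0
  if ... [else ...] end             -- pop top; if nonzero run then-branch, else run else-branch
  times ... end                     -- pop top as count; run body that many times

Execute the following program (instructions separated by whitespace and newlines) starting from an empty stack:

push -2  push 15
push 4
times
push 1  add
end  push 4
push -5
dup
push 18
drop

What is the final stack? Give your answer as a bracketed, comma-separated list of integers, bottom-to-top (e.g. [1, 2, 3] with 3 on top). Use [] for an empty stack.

After 'push -2': [-2]
After 'push 15': [-2, 15]
After 'push 4': [-2, 15, 4]
After 'times': [-2, 15]
After 'push 1': [-2, 15, 1]
After 'add': [-2, 16]
After 'push 1': [-2, 16, 1]
After 'add': [-2, 17]
After 'push 1': [-2, 17, 1]
After 'add': [-2, 18]
After 'push 1': [-2, 18, 1]
After 'add': [-2, 19]
After 'push 4': [-2, 19, 4]
After 'push -5': [-2, 19, 4, -5]
After 'dup': [-2, 19, 4, -5, -5]
After 'push 18': [-2, 19, 4, -5, -5, 18]
After 'drop': [-2, 19, 4, -5, -5]

Answer: [-2, 19, 4, -5, -5]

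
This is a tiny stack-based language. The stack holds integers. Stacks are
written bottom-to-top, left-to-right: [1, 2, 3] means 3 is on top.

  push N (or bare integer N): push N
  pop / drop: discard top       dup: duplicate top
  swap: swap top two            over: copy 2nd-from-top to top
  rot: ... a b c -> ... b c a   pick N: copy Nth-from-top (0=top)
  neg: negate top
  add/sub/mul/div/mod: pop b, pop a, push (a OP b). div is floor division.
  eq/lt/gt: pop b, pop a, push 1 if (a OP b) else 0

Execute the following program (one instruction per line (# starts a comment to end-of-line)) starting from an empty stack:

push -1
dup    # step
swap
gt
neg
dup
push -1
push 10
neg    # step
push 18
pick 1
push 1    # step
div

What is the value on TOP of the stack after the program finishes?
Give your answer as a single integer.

After 'push -1': [-1]
After 'dup': [-1, -1]
After 'swap': [-1, -1]
After 'gt': [0]
After 'neg': [0]
After 'dup': [0, 0]
After 'push -1': [0, 0, -1]
After 'push 10': [0, 0, -1, 10]
After 'neg': [0, 0, -1, -10]
After 'push 18': [0, 0, -1, -10, 18]
After 'pick 1': [0, 0, -1, -10, 18, -10]
After 'push 1': [0, 0, -1, -10, 18, -10, 1]
After 'div': [0, 0, -1, -10, 18, -10]

Answer: -10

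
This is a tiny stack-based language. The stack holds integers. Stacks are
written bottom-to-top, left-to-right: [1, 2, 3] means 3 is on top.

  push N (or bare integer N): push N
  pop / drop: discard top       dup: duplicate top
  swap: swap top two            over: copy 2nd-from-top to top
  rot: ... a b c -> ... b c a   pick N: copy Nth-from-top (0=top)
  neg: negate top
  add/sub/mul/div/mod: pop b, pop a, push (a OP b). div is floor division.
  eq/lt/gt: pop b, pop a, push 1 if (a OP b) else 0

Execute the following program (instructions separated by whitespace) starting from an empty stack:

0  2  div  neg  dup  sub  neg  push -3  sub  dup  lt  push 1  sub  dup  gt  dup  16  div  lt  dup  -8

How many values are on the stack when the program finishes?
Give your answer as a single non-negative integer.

After 'push 0': stack = [0] (depth 1)
After 'push 2': stack = [0, 2] (depth 2)
After 'div': stack = [0] (depth 1)
After 'neg': stack = [0] (depth 1)
After 'dup': stack = [0, 0] (depth 2)
After 'sub': stack = [0] (depth 1)
After 'neg': stack = [0] (depth 1)
After 'push -3': stack = [0, -3] (depth 2)
After 'sub': stack = [3] (depth 1)
After 'dup': stack = [3, 3] (depth 2)
  ...
After 'push 1': stack = [0, 1] (depth 2)
After 'sub': stack = [-1] (depth 1)
After 'dup': stack = [-1, -1] (depth 2)
After 'gt': stack = [0] (depth 1)
After 'dup': stack = [0, 0] (depth 2)
After 'push 16': stack = [0, 0, 16] (depth 3)
After 'div': stack = [0, 0] (depth 2)
After 'lt': stack = [0] (depth 1)
After 'dup': stack = [0, 0] (depth 2)
After 'push -8': stack = [0, 0, -8] (depth 3)

Answer: 3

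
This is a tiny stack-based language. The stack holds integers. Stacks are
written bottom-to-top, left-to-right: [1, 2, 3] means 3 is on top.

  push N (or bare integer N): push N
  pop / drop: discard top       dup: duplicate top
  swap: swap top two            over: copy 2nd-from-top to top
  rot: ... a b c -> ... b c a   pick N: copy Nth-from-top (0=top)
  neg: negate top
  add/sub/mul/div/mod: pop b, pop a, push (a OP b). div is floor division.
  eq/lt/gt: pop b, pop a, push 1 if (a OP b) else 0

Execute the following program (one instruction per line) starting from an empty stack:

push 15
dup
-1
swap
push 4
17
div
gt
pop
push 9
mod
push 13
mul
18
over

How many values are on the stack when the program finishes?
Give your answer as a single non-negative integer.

Answer: 4

Derivation:
After 'push 15': stack = [15] (depth 1)
After 'dup': stack = [15, 15] (depth 2)
After 'push -1': stack = [15, 15, -1] (depth 3)
After 'swap': stack = [15, -1, 15] (depth 3)
After 'push 4': stack = [15, -1, 15, 4] (depth 4)
After 'push 17': stack = [15, -1, 15, 4, 17] (depth 5)
After 'div': stack = [15, -1, 15, 0] (depth 4)
After 'gt': stack = [15, -1, 1] (depth 3)
After 'pop': stack = [15, -1] (depth 2)
After 'push 9': stack = [15, -1, 9] (depth 3)
After 'mod': stack = [15, 8] (depth 2)
After 'push 13': stack = [15, 8, 13] (depth 3)
After 'mul': stack = [15, 104] (depth 2)
After 'push 18': stack = [15, 104, 18] (depth 3)
After 'over': stack = [15, 104, 18, 104] (depth 4)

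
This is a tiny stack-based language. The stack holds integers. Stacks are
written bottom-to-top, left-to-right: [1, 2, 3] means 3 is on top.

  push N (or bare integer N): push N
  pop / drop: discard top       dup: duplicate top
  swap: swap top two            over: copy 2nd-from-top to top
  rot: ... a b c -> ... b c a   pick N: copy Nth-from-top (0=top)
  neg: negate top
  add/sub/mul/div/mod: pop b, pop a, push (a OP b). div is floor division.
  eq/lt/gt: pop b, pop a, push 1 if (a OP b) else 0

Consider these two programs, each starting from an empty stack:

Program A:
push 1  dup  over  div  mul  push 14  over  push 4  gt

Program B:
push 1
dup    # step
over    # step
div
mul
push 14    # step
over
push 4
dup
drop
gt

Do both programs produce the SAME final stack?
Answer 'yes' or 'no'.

Program A trace:
  After 'push 1': [1]
  After 'dup': [1, 1]
  After 'over': [1, 1, 1]
  After 'div': [1, 1]
  After 'mul': [1]
  After 'push 14': [1, 14]
  After 'over': [1, 14, 1]
  After 'push 4': [1, 14, 1, 4]
  After 'gt': [1, 14, 0]
Program A final stack: [1, 14, 0]

Program B trace:
  After 'push 1': [1]
  After 'dup': [1, 1]
  After 'over': [1, 1, 1]
  After 'div': [1, 1]
  After 'mul': [1]
  After 'push 14': [1, 14]
  After 'over': [1, 14, 1]
  After 'push 4': [1, 14, 1, 4]
  After 'dup': [1, 14, 1, 4, 4]
  After 'drop': [1, 14, 1, 4]
  After 'gt': [1, 14, 0]
Program B final stack: [1, 14, 0]
Same: yes

Answer: yes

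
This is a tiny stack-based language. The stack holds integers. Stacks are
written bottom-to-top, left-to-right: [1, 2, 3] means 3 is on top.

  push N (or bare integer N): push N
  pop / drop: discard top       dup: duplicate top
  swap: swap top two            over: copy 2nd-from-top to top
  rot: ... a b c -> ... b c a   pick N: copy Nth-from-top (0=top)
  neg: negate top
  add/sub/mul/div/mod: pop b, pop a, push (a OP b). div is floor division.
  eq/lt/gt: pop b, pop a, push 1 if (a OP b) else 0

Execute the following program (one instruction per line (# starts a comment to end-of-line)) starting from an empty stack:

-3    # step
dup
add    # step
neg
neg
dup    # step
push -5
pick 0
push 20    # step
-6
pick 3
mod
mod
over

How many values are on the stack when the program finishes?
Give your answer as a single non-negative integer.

After 'push -3': stack = [-3] (depth 1)
After 'dup': stack = [-3, -3] (depth 2)
After 'add': stack = [-6] (depth 1)
After 'neg': stack = [6] (depth 1)
After 'neg': stack = [-6] (depth 1)
After 'dup': stack = [-6, -6] (depth 2)
After 'push -5': stack = [-6, -6, -5] (depth 3)
After 'pick 0': stack = [-6, -6, -5, -5] (depth 4)
After 'push 20': stack = [-6, -6, -5, -5, 20] (depth 5)
After 'push -6': stack = [-6, -6, -5, -5, 20, -6] (depth 6)
After 'pick 3': stack = [-6, -6, -5, -5, 20, -6, -5] (depth 7)
After 'mod': stack = [-6, -6, -5, -5, 20, -1] (depth 6)
After 'mod': stack = [-6, -6, -5, -5, 0] (depth 5)
After 'over': stack = [-6, -6, -5, -5, 0, -5] (depth 6)

Answer: 6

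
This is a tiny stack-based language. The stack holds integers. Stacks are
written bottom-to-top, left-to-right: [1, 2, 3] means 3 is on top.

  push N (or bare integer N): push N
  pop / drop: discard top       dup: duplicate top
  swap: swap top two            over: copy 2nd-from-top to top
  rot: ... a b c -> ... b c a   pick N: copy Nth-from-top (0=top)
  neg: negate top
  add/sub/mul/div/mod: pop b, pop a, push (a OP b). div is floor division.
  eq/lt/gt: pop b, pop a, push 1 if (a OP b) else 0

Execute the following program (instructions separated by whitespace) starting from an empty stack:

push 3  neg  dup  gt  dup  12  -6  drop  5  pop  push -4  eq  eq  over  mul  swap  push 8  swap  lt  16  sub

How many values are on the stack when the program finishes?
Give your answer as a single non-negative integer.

Answer: 2

Derivation:
After 'push 3': stack = [3] (depth 1)
After 'neg': stack = [-3] (depth 1)
After 'dup': stack = [-3, -3] (depth 2)
After 'gt': stack = [0] (depth 1)
After 'dup': stack = [0, 0] (depth 2)
After 'push 12': stack = [0, 0, 12] (depth 3)
After 'push -6': stack = [0, 0, 12, -6] (depth 4)
After 'drop': stack = [0, 0, 12] (depth 3)
After 'push 5': stack = [0, 0, 12, 5] (depth 4)
After 'pop': stack = [0, 0, 12] (depth 3)
  ...
After 'eq': stack = [0, 0, 0] (depth 3)
After 'eq': stack = [0, 1] (depth 2)
After 'over': stack = [0, 1, 0] (depth 3)
After 'mul': stack = [0, 0] (depth 2)
After 'swap': stack = [0, 0] (depth 2)
After 'push 8': stack = [0, 0, 8] (depth 3)
After 'swap': stack = [0, 8, 0] (depth 3)
After 'lt': stack = [0, 0] (depth 2)
After 'push 16': stack = [0, 0, 16] (depth 3)
After 'sub': stack = [0, -16] (depth 2)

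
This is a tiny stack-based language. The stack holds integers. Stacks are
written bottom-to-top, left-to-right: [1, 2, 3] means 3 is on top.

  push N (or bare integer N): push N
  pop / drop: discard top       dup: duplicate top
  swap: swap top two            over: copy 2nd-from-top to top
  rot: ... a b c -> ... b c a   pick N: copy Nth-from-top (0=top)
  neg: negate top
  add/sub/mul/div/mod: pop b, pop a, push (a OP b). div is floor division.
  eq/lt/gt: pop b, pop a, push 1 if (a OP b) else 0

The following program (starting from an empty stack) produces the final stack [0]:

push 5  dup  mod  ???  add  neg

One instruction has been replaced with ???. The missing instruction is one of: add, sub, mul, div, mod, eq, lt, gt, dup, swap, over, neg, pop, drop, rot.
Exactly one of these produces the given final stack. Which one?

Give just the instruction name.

Stack before ???: [0]
Stack after ???:  [0, 0]
The instruction that transforms [0] -> [0, 0] is: dup

Answer: dup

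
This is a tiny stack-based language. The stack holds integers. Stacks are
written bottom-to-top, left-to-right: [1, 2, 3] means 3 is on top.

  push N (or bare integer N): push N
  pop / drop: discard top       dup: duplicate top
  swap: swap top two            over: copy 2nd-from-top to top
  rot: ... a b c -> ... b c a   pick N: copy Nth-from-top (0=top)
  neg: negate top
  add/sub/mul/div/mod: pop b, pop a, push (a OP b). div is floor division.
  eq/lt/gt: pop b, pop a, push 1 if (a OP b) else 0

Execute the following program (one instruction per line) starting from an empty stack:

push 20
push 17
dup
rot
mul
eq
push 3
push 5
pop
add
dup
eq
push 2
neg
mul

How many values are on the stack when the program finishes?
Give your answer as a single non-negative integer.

Answer: 1

Derivation:
After 'push 20': stack = [20] (depth 1)
After 'push 17': stack = [20, 17] (depth 2)
After 'dup': stack = [20, 17, 17] (depth 3)
After 'rot': stack = [17, 17, 20] (depth 3)
After 'mul': stack = [17, 340] (depth 2)
After 'eq': stack = [0] (depth 1)
After 'push 3': stack = [0, 3] (depth 2)
After 'push 5': stack = [0, 3, 5] (depth 3)
After 'pop': stack = [0, 3] (depth 2)
After 'add': stack = [3] (depth 1)
After 'dup': stack = [3, 3] (depth 2)
After 'eq': stack = [1] (depth 1)
After 'push 2': stack = [1, 2] (depth 2)
After 'neg': stack = [1, -2] (depth 2)
After 'mul': stack = [-2] (depth 1)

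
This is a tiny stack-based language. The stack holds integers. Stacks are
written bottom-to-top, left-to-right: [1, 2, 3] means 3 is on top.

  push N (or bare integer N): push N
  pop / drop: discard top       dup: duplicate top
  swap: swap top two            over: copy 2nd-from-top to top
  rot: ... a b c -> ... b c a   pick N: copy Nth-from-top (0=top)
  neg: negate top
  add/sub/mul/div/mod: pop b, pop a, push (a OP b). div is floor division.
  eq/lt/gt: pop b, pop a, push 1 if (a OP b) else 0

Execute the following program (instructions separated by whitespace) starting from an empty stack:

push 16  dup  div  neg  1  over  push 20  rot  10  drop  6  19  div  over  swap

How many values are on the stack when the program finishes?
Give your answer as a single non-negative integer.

Answer: 6

Derivation:
After 'push 16': stack = [16] (depth 1)
After 'dup': stack = [16, 16] (depth 2)
After 'div': stack = [1] (depth 1)
After 'neg': stack = [-1] (depth 1)
After 'push 1': stack = [-1, 1] (depth 2)
After 'over': stack = [-1, 1, -1] (depth 3)
After 'push 20': stack = [-1, 1, -1, 20] (depth 4)
After 'rot': stack = [-1, -1, 20, 1] (depth 4)
After 'push 10': stack = [-1, -1, 20, 1, 10] (depth 5)
After 'drop': stack = [-1, -1, 20, 1] (depth 4)
After 'push 6': stack = [-1, -1, 20, 1, 6] (depth 5)
After 'push 19': stack = [-1, -1, 20, 1, 6, 19] (depth 6)
After 'div': stack = [-1, -1, 20, 1, 0] (depth 5)
After 'over': stack = [-1, -1, 20, 1, 0, 1] (depth 6)
After 'swap': stack = [-1, -1, 20, 1, 1, 0] (depth 6)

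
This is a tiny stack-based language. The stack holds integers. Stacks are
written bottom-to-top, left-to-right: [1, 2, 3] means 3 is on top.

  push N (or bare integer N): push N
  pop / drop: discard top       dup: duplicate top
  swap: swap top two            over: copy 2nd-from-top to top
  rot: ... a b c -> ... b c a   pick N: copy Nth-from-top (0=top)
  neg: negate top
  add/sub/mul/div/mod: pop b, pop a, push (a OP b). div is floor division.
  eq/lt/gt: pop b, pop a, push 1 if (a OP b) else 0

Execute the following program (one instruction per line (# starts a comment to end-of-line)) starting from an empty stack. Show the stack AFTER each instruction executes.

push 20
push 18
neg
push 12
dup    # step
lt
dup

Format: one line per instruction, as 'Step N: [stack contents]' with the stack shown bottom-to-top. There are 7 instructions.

Step 1: [20]
Step 2: [20, 18]
Step 3: [20, -18]
Step 4: [20, -18, 12]
Step 5: [20, -18, 12, 12]
Step 6: [20, -18, 0]
Step 7: [20, -18, 0, 0]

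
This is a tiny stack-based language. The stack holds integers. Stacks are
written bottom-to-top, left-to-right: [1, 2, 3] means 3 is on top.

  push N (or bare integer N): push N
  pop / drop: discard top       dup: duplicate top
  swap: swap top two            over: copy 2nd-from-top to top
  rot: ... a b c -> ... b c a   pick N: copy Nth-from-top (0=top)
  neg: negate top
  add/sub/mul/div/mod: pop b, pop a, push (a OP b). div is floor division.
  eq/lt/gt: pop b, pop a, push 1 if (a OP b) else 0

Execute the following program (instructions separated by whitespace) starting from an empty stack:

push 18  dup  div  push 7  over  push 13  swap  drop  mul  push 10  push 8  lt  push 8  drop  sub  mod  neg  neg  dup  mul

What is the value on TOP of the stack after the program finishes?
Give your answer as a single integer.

After 'push 18': [18]
After 'dup': [18, 18]
After 'div': [1]
After 'push 7': [1, 7]
After 'over': [1, 7, 1]
After 'push 13': [1, 7, 1, 13]
After 'swap': [1, 7, 13, 1]
After 'drop': [1, 7, 13]
After 'mul': [1, 91]
After 'push 10': [1, 91, 10]
After 'push 8': [1, 91, 10, 8]
After 'lt': [1, 91, 0]
After 'push 8': [1, 91, 0, 8]
After 'drop': [1, 91, 0]
After 'sub': [1, 91]
After 'mod': [1]
After 'neg': [-1]
After 'neg': [1]
After 'dup': [1, 1]
After 'mul': [1]

Answer: 1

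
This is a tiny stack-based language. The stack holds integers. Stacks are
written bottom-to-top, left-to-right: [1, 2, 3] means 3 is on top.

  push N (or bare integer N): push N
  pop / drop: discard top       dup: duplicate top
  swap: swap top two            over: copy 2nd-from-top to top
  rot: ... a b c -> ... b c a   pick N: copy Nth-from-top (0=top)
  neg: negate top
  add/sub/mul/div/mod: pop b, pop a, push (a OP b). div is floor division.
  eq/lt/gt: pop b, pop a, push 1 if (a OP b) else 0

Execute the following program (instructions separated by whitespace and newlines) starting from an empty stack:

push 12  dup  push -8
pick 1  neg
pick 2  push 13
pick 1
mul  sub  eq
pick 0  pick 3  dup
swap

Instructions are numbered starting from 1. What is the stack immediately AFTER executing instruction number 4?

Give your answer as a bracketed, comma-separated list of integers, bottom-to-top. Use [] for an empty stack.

Step 1 ('push 12'): [12]
Step 2 ('dup'): [12, 12]
Step 3 ('push -8'): [12, 12, -8]
Step 4 ('pick 1'): [12, 12, -8, 12]

Answer: [12, 12, -8, 12]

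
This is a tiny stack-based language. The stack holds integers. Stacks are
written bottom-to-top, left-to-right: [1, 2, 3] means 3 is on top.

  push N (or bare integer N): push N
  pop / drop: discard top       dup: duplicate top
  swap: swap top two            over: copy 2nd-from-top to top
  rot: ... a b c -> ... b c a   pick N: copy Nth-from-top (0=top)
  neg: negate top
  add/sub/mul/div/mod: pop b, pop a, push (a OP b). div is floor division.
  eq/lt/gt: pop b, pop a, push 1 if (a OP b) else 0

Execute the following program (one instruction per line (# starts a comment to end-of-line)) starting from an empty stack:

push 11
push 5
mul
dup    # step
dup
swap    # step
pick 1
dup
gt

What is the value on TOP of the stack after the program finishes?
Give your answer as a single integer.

After 'push 11': [11]
After 'push 5': [11, 5]
After 'mul': [55]
After 'dup': [55, 55]
After 'dup': [55, 55, 55]
After 'swap': [55, 55, 55]
After 'pick 1': [55, 55, 55, 55]
After 'dup': [55, 55, 55, 55, 55]
After 'gt': [55, 55, 55, 0]

Answer: 0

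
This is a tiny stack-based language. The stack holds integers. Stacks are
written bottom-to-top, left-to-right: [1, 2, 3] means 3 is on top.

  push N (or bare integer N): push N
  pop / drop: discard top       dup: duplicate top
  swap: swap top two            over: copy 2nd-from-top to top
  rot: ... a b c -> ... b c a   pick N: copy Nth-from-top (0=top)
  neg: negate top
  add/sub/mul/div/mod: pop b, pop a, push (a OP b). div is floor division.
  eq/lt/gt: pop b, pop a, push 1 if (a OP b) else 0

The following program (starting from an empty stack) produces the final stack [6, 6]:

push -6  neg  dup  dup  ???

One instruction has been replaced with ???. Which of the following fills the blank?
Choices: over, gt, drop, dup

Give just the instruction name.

Answer: drop

Derivation:
Stack before ???: [6, 6, 6]
Stack after ???:  [6, 6]
Checking each choice:
  over: produces [6, 6, 6, 6]
  gt: produces [6, 0]
  drop: MATCH
  dup: produces [6, 6, 6, 6]


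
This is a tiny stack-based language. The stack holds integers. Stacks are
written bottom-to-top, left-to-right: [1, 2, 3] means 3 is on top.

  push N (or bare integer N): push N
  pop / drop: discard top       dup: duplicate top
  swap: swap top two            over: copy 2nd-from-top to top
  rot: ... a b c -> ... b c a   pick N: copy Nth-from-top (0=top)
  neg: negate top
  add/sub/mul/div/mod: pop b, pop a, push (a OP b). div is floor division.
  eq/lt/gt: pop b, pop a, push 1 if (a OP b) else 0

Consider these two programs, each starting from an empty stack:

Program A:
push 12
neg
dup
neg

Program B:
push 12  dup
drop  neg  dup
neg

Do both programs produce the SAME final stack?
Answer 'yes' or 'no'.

Program A trace:
  After 'push 12': [12]
  After 'neg': [-12]
  After 'dup': [-12, -12]
  After 'neg': [-12, 12]
Program A final stack: [-12, 12]

Program B trace:
  After 'push 12': [12]
  After 'dup': [12, 12]
  After 'drop': [12]
  After 'neg': [-12]
  After 'dup': [-12, -12]
  After 'neg': [-12, 12]
Program B final stack: [-12, 12]
Same: yes

Answer: yes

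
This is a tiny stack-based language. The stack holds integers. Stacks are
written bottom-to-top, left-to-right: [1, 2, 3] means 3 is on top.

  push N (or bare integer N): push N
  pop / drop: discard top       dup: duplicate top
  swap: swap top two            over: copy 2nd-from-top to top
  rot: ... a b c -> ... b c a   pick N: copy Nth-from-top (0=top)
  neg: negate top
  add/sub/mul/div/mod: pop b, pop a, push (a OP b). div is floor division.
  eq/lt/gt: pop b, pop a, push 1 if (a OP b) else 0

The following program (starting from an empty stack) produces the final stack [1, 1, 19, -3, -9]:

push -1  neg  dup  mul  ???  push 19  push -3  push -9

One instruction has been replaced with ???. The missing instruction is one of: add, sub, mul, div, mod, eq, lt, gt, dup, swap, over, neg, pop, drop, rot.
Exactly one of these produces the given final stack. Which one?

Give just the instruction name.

Stack before ???: [1]
Stack after ???:  [1, 1]
The instruction that transforms [1] -> [1, 1] is: dup

Answer: dup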